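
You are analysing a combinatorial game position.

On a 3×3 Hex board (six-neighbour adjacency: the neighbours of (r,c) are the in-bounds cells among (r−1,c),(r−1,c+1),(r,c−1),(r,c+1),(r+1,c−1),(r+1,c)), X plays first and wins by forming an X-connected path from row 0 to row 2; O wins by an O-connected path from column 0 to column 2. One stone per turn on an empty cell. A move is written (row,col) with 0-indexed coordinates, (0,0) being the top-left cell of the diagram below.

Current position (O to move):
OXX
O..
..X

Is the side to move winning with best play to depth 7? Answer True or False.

ply 1, O at OXX/O../..X | (1,1)=-1→OXX/OO./..X*; (1,2)=-1→OXX/O.O/..X; (2,0)=-1→OXX/O../O.X; (2,1)=-1→OXX/O../.OX
ply 2, X at OXX/OO./..X | (1,2)=+1→OXX/OOX/..X*; (2,0)=-1→OXX/OO./X.X; (2,1)=-1→OXX/OO./.XX
ply 3: OXX/OOX/..X is terminal -1 (O); from OXX/O../..X depth 7

O winning at [OXX/O../..X]: False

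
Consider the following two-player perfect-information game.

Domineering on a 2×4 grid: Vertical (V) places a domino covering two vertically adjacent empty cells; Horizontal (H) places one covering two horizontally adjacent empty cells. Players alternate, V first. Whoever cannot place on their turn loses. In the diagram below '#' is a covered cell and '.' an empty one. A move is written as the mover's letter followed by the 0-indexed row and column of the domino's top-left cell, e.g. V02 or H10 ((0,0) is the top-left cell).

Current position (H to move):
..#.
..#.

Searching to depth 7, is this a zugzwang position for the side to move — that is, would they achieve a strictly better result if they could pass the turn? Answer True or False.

ply 1, H at ..#./..#. | H00=+1→###./..#.*; H10=+1→..#./###.
ply 2, V at ###./..#. | V03=-1→####/..##*
ply 3, H at ####/..## | H10=+1→####/####*
ply 4: ####/#### is terminal -1 (V); from ..#./..#. depth 7
pass branch (V moves first from the same position):
  | ply 1, V at ..#./..#. | V00=+1→#.#./#.#.*; V01=+1→.##./.##.; V03=-1→..##/..##
  | ply 2: #.#./#.#. is terminal -1 (H); from ..#./..#. depth 7
H moving scores +1; H passing scores -1

zugzwang(..#./..#., H) = False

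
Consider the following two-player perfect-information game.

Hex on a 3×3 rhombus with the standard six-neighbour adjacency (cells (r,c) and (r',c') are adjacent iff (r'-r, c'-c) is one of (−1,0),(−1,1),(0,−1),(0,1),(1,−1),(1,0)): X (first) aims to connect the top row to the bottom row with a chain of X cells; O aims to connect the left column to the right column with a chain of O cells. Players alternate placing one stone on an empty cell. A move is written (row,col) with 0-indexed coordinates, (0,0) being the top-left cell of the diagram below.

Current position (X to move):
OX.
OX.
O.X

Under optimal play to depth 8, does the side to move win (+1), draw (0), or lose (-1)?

value(OX./OX./O.X, X) = +1

[OX./OX./O.X] X move#1: (0,2):+1/OXX/OX./O.X*, (1,2):+1/OX./OXX/O.X, (2,1):+1/OX./OX./OXX
[OXX/OX./O.X] O move#2: (1,2):-1/OXX/OXO/O.X*, (2,1):-1/OXX/OX./OOX
[OXX/OXO/O.X] X move#3: (2,1):+1/OXX/OXO/OXX*
[OXX/OXO/OXX] end (terminal -1, O#4); searched OX./OX./O.X to 8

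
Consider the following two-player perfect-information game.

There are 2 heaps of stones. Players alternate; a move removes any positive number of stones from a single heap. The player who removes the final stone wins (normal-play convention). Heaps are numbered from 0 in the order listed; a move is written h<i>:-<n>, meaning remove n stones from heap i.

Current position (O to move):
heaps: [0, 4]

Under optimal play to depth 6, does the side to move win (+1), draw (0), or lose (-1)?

ply 1, O at (0,4) | h1:-1=-1→(0,3); h1:-2=-1→(0,2); h1:-3=-1→(0,1); h1:-4=+1→(0,0)*
ply 2: (0,0) is terminal -1 (X); from (0,4) depth 6

value((0,4), O) = +1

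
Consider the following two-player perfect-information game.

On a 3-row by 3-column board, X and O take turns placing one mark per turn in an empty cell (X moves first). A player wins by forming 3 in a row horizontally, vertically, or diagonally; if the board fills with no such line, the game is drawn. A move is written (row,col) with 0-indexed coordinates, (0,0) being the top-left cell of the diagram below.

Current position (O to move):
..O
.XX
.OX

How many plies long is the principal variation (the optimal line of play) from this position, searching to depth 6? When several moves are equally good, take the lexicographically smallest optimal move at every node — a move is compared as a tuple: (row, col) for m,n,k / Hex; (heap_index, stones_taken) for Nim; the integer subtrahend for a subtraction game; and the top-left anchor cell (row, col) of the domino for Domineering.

p1 O@[..O/.XX/.OX]: (0,0)[O.O/.XX/.OX]-1* (0,1)[.OO/.XX/.OX]-1 (1,0)[..O/OXX/.OX]-1 (2,0)[..O/.XX/OOX]-1
p2 X@[O.O/.XX/.OX]: (0,1)[OXO/.XX/.OX]+0 (1,0)[O.O/XXX/.OX]+1* (2,0)[O.O/.XX/XOX]-1
p3 O@[O.O/XXX/.OX] terminal -1; root [..O/.XX/.OX] d6

PV length from [..O/.XX/.OX]: 2 plies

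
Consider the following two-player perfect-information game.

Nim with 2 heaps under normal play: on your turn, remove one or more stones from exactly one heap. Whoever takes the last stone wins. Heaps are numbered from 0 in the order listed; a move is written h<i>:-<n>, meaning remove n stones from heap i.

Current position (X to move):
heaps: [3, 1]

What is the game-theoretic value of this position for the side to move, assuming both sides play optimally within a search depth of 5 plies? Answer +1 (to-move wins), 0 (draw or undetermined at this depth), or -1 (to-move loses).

[(3,1)] X move#1: h0:-1:-1/(2,1), h0:-2:+1/(1,1)*, h0:-3:-1/(0,1), h1:-1:-1/(3,0)
[(1,1)] O move#2: h0:-1:-1/(0,1)*, h1:-1:-1/(1,0)
[(0,1)] X move#3: h1:-1:+1/(0,0)*
[(0,0)] end (terminal -1, O#4); searched (3,1) to 5

value((3,1), X) = +1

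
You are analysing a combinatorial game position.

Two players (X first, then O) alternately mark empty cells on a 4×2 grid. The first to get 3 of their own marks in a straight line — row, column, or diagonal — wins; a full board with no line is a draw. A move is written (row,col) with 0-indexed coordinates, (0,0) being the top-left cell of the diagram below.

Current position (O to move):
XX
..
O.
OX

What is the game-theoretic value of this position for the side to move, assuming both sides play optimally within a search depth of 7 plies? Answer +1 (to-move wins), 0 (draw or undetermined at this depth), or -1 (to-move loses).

value(XX/../O./OX, O) = +1

[XX/../O./OX] O move#1: (1,0):+1/XX/O./O./OX*, (1,1):+0/XX/.O/O./OX, (2,1):+0/XX/../OO/OX
[XX/O./O./OX] end (terminal -1, X#2); searched XX/../O./OX to 7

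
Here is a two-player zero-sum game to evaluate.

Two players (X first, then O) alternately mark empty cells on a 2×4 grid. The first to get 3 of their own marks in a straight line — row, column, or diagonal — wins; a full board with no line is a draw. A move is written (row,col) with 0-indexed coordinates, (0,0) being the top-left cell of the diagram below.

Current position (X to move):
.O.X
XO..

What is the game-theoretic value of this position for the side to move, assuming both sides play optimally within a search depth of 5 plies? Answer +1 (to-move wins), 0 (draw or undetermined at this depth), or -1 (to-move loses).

value(.O.X/XO.., X) = 0

[.O.X/XO..] X move#1: (0,0):+0/XO.X/XO..*, (0,2):+0/.OXX/XO.., (1,2):+0/.O.X/XOX., (1,3):+0/.O.X/XO.X
[XO.X/XO..] O move#2: (0,2):+0/XOOX/XO..*, (1,2):+0/XO.X/XOO., (1,3):+0/XO.X/XO.O
[XOOX/XO..] X move#3: (1,2):+0/XOOX/XOX.*, (1,3):+0/XOOX/XO.X
[XOOX/XOX.] O move#4: (1,3):+0/XOOX/XOXO*
[XOOX/XOXO] end (terminal +0, X#5); searched .O.X/XO.. to 5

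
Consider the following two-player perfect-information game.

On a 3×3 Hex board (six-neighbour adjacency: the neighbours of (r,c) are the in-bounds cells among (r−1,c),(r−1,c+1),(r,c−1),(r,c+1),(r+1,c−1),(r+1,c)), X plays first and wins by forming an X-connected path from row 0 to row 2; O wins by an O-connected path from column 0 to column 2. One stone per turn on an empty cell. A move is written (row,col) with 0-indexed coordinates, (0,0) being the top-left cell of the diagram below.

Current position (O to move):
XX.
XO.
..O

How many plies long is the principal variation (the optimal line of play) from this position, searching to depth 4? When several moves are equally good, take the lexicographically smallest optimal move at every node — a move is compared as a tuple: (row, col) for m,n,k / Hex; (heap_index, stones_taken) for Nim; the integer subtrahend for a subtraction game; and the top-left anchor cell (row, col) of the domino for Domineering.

PV length from [XX./XO./..O]: 3 plies

p1 O@[XX./XO./..O]: (0,2)[XXO/XO./..O]-1 (1,2)[XX./XOO/..O]-1 (2,0)[XX./XO./O.O]+1* (2,1)[XX./XO./.OO]-1
p2 X@[XX./XO./O.O]: (0,2)[XXX/XO./O.O]-1* (1,2)[XX./XOX/O.O]-1 (2,1)[XX./XO./OXO]-1
p3 O@[XXX/XO./O.O]: (1,2)[XXX/XOO/O.O]+1* (2,1)[XXX/XO./OOO]+1
p4 X@[XXX/XOO/O.O] terminal -1; root [XX./XO./..O] d4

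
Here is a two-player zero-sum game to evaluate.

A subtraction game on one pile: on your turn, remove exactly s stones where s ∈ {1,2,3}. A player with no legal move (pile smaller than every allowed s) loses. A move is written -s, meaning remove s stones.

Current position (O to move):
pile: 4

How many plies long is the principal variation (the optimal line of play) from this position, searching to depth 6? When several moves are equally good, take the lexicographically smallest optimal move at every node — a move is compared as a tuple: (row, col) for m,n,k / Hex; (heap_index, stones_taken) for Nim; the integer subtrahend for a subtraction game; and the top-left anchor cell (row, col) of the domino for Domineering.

[4] O move#1: -1:-1/3*, -2:-1/2, -3:-1/1
[3] X move#2: -1:-1/2, -2:-1/1, -3:+1/0*
[0] end (terminal -1, O#3); searched 4 to 6

PV length from [4]: 2 plies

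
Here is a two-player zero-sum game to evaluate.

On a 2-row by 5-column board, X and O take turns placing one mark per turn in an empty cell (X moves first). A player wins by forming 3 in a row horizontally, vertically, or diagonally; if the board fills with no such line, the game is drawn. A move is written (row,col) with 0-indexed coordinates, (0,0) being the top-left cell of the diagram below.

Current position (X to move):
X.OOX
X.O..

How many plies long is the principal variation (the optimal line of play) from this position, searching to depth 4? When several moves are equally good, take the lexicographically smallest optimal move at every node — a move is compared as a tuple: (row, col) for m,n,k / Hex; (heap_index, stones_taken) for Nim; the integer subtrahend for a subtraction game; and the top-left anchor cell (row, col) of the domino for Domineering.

p1 X@[X.OOX/X.O..]: (0,1)[XXOOX/X.O..]-1* (1,1)[X.OOX/XXO..]-1 (1,3)[X.OOX/X.OX.]-1 (1,4)[X.OOX/X.O.X]-1
p2 O@[XXOOX/X.O..]: (1,1)[XXOOX/XOO..]+0 (1,3)[XXOOX/X.OO.]+1* (1,4)[XXOOX/X.O.O]+0
p3 X@[XXOOX/X.OO.]: (1,1)[XXOOX/XXOO.]-1* (1,4)[XXOOX/X.OOX]-1
p4 O@[XXOOX/XXOO.]: (1,4)[XXOOX/XXOOO]+1*
p5 X@[XXOOX/XXOOO] terminal -1; root [X.OOX/X.O..] d4

PV length from [X.OOX/X.O..]: 4 plies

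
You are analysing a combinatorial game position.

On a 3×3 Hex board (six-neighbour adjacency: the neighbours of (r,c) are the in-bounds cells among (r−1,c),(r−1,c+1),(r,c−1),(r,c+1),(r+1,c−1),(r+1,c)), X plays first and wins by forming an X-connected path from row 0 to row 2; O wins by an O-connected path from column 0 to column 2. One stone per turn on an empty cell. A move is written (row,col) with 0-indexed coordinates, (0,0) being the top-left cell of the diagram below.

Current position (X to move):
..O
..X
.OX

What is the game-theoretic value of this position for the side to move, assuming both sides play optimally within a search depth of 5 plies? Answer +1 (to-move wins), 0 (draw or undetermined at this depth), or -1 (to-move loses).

value(..O/..X/.OX, X) = +1

ply 1, X at ..O/..X/.OX | (0,0)=-1→X.O/..X/.OX; (0,1)=-1→.XO/..X/.OX; (1,0)=+1→..O/X.X/.OX*; (1,1)=-1→..O/.XX/.OX; (2,0)=-1→..O/..X/XOX
ply 2, O at ..O/X.X/.OX | (0,0)=-1→O.O/X.X/.OX*; (0,1)=-1→.OO/X.X/.OX; (1,1)=-1→..O/XOX/.OX; (2,0)=-1→..O/X.X/OOX
ply 3, X at O.O/X.X/.OX | (0,1)=+1→OXO/X.X/.OX*; (1,1)=-1→O.O/XXX/.OX; (2,0)=-1→O.O/X.X/XOX
ply 4, O at OXO/X.X/.OX | (1,1)=-1→OXO/XOX/.OX*; (2,0)=-1→OXO/X.X/OOX
ply 5, X at OXO/XOX/.OX | (2,0)=+1→OXO/XOX/XOX*
ply 6: OXO/XOX/XOX is terminal -1 (O); from ..O/..X/.OX depth 5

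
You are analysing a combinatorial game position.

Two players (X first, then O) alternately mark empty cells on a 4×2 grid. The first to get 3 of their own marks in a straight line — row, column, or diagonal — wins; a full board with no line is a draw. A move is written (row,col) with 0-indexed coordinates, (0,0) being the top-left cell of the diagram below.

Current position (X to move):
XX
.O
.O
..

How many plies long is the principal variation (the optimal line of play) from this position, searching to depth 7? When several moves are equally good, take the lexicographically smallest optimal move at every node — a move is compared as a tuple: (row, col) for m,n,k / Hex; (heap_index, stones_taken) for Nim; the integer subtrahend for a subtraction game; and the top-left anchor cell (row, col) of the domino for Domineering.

PV length from [XX/.O/.O/..]: 4 plies

ply 1, X at XX/.O/.O/.. | (1,0)=-1→XX/XO/.O/..; (2,0)=-1→XX/.O/XO/..; (3,0)=-1→XX/.O/.O/X.; (3,1)=+0→XX/.O/.O/.X*
ply 2, O at XX/.O/.O/.X | (1,0)=+0→XX/OO/.O/.X*; (2,0)=+0→XX/.O/OO/.X; (3,0)=+0→XX/.O/.O/OX
ply 3, X at XX/OO/.O/.X | (2,0)=+0→XX/OO/XO/.X*; (3,0)=+0→XX/OO/.O/XX
ply 4, O at XX/OO/XO/.X | (3,0)=+0→XX/OO/XO/OX*
ply 5: XX/OO/XO/OX is terminal +0 (X); from XX/.O/.O/.. depth 7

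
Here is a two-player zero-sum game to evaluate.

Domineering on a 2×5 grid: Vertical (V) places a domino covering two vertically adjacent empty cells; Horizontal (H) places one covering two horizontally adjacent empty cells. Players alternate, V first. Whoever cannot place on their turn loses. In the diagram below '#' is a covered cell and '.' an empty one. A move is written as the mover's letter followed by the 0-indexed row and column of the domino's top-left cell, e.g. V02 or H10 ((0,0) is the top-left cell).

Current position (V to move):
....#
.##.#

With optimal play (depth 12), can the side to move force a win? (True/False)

[....#/.##.#] V move#1: V00:-1/#...#/###.#*, V03:-1/...##/.####
[#...#/###.#] H move#2: H01:-1/###.#/###.#, H02:+1/#.###/###.#*
[#.###/###.#] end (terminal -1, V#3); searched ....#/.##.# to 12

V winning at [....#/.##.#]: False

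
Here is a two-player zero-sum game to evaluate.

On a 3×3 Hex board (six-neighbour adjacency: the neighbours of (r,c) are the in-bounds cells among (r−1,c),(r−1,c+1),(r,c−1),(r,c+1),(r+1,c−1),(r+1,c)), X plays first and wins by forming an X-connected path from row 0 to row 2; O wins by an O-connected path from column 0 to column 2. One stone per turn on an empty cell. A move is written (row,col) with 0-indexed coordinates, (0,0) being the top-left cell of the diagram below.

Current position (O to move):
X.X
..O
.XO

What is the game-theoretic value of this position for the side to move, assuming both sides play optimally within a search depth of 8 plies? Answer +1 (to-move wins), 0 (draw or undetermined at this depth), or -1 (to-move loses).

ply 1, O at X.X/..O/.XO | (0,1)=-1→XOX/..O/.XO; (1,0)=-1→X.X/O.O/.XO; (1,1)=+1→X.X/.OO/.XO*; (2,0)=-1→X.X/..O/OXO
ply 2, X at X.X/.OO/.XO | (0,1)=-1→XXX/.OO/.XO*; (1,0)=-1→X.X/XOO/.XO; (2,0)=-1→X.X/.OO/XXO
ply 3, O at XXX/.OO/.XO | (1,0)=+1→XXX/OOO/.XO*; (2,0)=+1→XXX/.OO/OXO
ply 4: XXX/OOO/.XO is terminal -1 (X); from X.X/..O/.XO depth 8

value(X.X/..O/.XO, O) = +1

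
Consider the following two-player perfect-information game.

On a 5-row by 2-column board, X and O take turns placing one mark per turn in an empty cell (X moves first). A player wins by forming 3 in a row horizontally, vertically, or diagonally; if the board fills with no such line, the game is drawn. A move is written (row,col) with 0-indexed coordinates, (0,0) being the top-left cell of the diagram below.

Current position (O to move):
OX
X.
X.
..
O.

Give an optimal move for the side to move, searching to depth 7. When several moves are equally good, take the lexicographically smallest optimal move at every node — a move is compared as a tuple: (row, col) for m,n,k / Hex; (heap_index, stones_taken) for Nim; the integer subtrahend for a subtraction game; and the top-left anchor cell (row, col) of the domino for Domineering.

O's best at [OX/X./X./../O.]: (3,0)

p1 O@[OX/X./X./../O.]: (1,1)[OX/XO/X./../O.]-1 (2,1)[OX/X./XO/../O.]-1 (3,0)[OX/X./X./O./O.]+0* (3,1)[OX/X./X./.O/O.]-1 (4,1)[OX/X./X./../OO]-1
p2 X@[OX/X./X./O./O.]: (1,1)[OX/XX/X./O./O.]+0* (2,1)[OX/X./XX/O./O.]+0 (3,1)[OX/X./X./OX/O.]+0 (4,1)[OX/X./X./O./OX]+0
p3 O@[OX/XX/X./O./O.]: (2,1)[OX/XX/XO/O./O.]+0* (3,1)[OX/XX/X./OO/O.]-1 (4,1)[OX/XX/X./O./OO]-1
p4 X@[OX/XX/XO/O./O.]: (3,1)[OX/XX/XO/OX/O.]+0* (4,1)[OX/XX/XO/O./OX]+0
p5 O@[OX/XX/XO/OX/O.]: (4,1)[OX/XX/XO/OX/OO]+0*
p6 X@[OX/XX/XO/OX/OO] terminal +0; root [OX/X./X./../O.] d7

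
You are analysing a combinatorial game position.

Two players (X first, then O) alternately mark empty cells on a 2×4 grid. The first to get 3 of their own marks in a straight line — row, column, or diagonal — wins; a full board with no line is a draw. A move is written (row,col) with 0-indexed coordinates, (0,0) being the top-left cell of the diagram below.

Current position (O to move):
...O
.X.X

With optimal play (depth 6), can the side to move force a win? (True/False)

O winning at [...O/.X.X]: False

p1 O@[...O/.X.X]: (0,0)[O..O/.X.X]-1 (0,1)[.O.O/.X.X]-1 (0,2)[..OO/.X.X]-1 (1,0)[...O/OX.X]-1 (1,2)[...O/.XOX]+0*
p2 X@[...O/.XOX]: (0,0)[X..O/.XOX]+0* (0,1)[.X.O/.XOX]+0 (0,2)[..XO/.XOX]+0 (1,0)[...O/XXOX]+0
p3 O@[X..O/.XOX]: (0,1)[XO.O/.XOX]+0* (0,2)[X.OO/.XOX]+0 (1,0)[X..O/OXOX]+0
p4 X@[XO.O/.XOX]: (0,2)[XOXO/.XOX]+0* (1,0)[XO.O/XXOX]-1
p5 O@[XOXO/.XOX]: (1,0)[XOXO/OXOX]+0*
p6 X@[XOXO/OXOX] terminal +0; root [...O/.X.X] d6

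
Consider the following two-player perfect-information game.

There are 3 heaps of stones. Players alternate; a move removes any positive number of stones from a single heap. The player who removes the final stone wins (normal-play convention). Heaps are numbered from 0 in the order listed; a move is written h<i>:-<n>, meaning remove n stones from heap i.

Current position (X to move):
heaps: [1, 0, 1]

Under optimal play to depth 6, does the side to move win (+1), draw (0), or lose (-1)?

p1 X@[(1,0,1)]: h0:-1[(0,0,1)]-1* h2:-1[(1,0,0)]-1
p2 O@[(0,0,1)]: h2:-1[(0,0,0)]+1*
p3 X@[(0,0,0)] terminal -1; root [(1,0,1)] d6

value((1,0,1), X) = -1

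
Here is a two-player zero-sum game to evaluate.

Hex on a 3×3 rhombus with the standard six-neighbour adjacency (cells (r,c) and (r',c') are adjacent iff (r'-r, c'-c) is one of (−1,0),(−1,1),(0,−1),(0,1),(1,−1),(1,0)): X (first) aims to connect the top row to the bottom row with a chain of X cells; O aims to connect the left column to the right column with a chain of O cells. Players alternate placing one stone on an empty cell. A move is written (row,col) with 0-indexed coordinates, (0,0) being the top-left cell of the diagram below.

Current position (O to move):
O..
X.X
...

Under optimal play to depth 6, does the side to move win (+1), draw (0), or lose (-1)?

value(O../X.X/..., O) = -1

[O../X.X/...] O move#1: (0,1):-1/OO./X.X/...*, (0,2):-1/O.O/X.X/..., (1,1):-1/O../XOX/..., (2,0):-1/O../X.X/O.., (2,1):-1/O../X.X/.O., (2,2):-1/O../X.X/..O
[OO./X.X/...] X move#2: (0,2):+1/OOX/X.X/...*, (1,1):-1/OO./XXX/..., (2,0):-1/OO./X.X/X.., (2,1):-1/OO./X.X/.X., (2,2):-1/OO./X.X/..X
[OOX/X.X/...] O move#3: (1,1):-1/OOX/XOX/...*, (2,0):-1/OOX/X.X/O.., (2,1):-1/OOX/X.X/.O., (2,2):-1/OOX/X.X/..O
[OOX/XOX/...] X move#4: (2,0):+1/OOX/XOX/X..*, (2,1):+1/OOX/XOX/.X., (2,2):+1/OOX/XOX/..X
[OOX/XOX/X..] O move#5: (2,1):-1/OOX/XOX/XO.*, (2,2):-1/OOX/XOX/X.O
[OOX/XOX/XO.] X move#6: (2,2):+1/OOX/XOX/XOX*
[OOX/XOX/XOX] end (terminal -1, O#7); searched O../X.X/... to 6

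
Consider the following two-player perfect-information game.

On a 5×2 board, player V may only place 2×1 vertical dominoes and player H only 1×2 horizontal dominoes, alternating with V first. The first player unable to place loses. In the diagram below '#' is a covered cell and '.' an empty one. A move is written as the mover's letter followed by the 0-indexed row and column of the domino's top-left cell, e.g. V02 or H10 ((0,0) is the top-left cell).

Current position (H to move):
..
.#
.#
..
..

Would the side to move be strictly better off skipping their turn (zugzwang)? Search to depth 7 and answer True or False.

[../.#/.#/../..] H move#1: H00:-1/##/.#/.#/../.., H30:+1/../.#/.#/##/..*, H40:+1/../.#/.#/../##
[../.#/.#/##/..] V move#2: V00:-1/#./##/.#/##/..*, V10:-1/../##/##/##/..
[#./##/.#/##/..] H move#3: H40:+1/#./##/.#/##/##*
[#./##/.#/##/##] end (terminal -1, V#4); searched ../.#/.#/../.. to 7
suppose H passes — search the same position with V to move:
pass> [../.#/.#/../..] V move#1: V00:-1/#./##/.#/../.., V10:-1/../##/##/../.., V20:+1/../.#/##/#./..*, V30:+1/../.#/.#/#./#., V31:+1/../.#/.#/.#/.#
pass> [../.#/##/#./..] H move#2: H00:-1/##/.#/##/#./..*, H40:-1/../.#/##/#./##
pass> [##/.#/##/#./..] V move#3: V31:+1/##/.#/##/##/.#*
pass> [##/.#/##/##/.#] end (terminal -1, H#4); searched ../.#/.#/../.. to 7
for H: play +1, pass -1

zugzwang(../.#/.#/../.., H) = False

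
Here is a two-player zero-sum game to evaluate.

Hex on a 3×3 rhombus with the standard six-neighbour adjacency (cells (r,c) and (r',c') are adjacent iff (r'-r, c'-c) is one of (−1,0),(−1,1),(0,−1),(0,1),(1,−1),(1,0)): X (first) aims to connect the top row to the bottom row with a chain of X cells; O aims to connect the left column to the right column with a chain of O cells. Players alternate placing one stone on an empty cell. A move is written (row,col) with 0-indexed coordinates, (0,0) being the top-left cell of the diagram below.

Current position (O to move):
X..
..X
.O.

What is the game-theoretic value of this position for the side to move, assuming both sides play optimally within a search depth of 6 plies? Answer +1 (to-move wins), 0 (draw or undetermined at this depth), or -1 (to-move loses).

value(X../..X/.O., O) = +1

[X../..X/.O.] O move#1: (0,1):-1/XO./..X/.O., (0,2):-1/X.O/..X/.O., (1,0):-1/X../O.X/.O., (1,1):+1/X../.OX/.O.*, (2,0):-1/X../..X/OO., (2,2):-1/X../..X/.OO
[X../.OX/.O.] X move#2: (0,1):-1/XX./.OX/.O.*, (0,2):-1/X.X/.OX/.O., (1,0):-1/X../XOX/.O., (2,0):-1/X../.OX/XO., (2,2):-1/X../.OX/.OX
[XX./.OX/.O.] O move#3: (0,2):+1/XXO/.OX/.O.*, (1,0):+1/XX./OOX/.O., (2,0):+1/XX./.OX/OO., (2,2):+1/XX./.OX/.OO
[XXO/.OX/.O.] X move#4: (1,0):-1/XXO/XOX/.O.*, (2,0):-1/XXO/.OX/XO., (2,2):-1/XXO/.OX/.OX
[XXO/XOX/.O.] O move#5: (2,0):+1/XXO/XOX/OO.*, (2,2):-1/XXO/XOX/.OO
[XXO/XOX/OO.] end (terminal -1, X#6); searched X../..X/.O. to 6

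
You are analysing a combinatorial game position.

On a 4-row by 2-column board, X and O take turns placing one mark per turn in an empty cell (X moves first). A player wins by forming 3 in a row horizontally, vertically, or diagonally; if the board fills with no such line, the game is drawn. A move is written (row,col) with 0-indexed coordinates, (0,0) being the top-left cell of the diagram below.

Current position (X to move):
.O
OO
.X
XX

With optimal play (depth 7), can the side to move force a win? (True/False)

p1 X@[.O/OO/.X/XX]: (0,0)[XO/OO/.X/XX]+0* (2,0)[.O/OO/XX/XX]+0
p2 O@[XO/OO/.X/XX]: (2,0)[XO/OO/OX/XX]+0*
p3 X@[XO/OO/OX/XX] terminal +0; root [.O/OO/.X/XX] d7

X winning at [.O/OO/.X/XX]: False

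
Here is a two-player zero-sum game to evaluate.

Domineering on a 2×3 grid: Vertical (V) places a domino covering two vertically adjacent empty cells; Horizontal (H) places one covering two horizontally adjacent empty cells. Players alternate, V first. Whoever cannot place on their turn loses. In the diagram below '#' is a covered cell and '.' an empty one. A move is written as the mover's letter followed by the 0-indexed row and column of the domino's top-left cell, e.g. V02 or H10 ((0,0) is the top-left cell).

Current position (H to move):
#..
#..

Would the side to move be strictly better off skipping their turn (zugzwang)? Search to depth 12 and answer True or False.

p1 H@[#../#..]: H01[###/#..]+1* H11[#../###]+1
p2 V@[###/#..] terminal -1; root [#../#..] d12
if H skipped the turn, V would face:
~ p1 V@[#../#..]: V01[##./##.]+1* V02[#.#/#.#]+1
~ p2 H@[##./##.] terminal -1; root [#../#..] d12
compare (H): move=+1 vs pass=-1

zugzwang(#../#.., H) = False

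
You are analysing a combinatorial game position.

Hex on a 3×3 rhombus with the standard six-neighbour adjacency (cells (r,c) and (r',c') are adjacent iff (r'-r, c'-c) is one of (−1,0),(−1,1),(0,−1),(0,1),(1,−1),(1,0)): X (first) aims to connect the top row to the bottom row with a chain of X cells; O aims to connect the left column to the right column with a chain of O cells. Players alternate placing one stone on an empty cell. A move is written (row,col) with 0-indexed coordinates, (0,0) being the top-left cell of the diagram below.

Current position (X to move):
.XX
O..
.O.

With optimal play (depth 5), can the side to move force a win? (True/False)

[.XX/O../.O.] X move#1: (0,0):-1/XXX/O../.O.*, (1,1):-1/.XX/OX./.O., (1,2):-1/.XX/O.X/.O., (2,0):-1/.XX/O../XO., (2,2):-1/.XX/O../.OX
[XXX/O../.O.] O move#2: (1,1):+1/XXX/OO./.O.*, (1,2):+1/XXX/O.O/.O., (2,0):+1/XXX/O../OO., (2,2):+1/XXX/O../.OO
[XXX/OO./.O.] X move#3: (1,2):-1/XXX/OOX/.O.*, (2,0):-1/XXX/OO./XO., (2,2):-1/XXX/OO./.OX
[XXX/OOX/.O.] O move#4: (2,0):-1/XXX/OOX/OO., (2,2):+1/XXX/OOX/.OO*
[XXX/OOX/.OO] end (terminal -1, X#5); searched .XX/O../.O. to 5

X winning at [.XX/O../.O.]: False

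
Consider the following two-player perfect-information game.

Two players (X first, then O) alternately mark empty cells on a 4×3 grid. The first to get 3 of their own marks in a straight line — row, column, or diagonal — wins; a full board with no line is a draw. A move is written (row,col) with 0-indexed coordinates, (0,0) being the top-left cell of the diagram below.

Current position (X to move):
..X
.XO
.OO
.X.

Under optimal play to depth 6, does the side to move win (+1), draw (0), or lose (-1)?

value(..X/.XO/.OO/.X., X) = +1

ply 1, X at ..X/.XO/.OO/.X. | (0,0)=-1→X.X/.XO/.OO/.X.; (0,1)=-1→.XX/.XO/.OO/.X.; (1,0)=-1→..X/XXO/.OO/.X.; (2,0)=+1→..X/.XO/XOO/.X.*; (3,0)=-1→..X/.XO/.OO/XX.; (3,2)=-1→..X/.XO/.OO/.XX
ply 2: ..X/.XO/XOO/.X. is terminal -1 (O); from ..X/.XO/.OO/.X. depth 6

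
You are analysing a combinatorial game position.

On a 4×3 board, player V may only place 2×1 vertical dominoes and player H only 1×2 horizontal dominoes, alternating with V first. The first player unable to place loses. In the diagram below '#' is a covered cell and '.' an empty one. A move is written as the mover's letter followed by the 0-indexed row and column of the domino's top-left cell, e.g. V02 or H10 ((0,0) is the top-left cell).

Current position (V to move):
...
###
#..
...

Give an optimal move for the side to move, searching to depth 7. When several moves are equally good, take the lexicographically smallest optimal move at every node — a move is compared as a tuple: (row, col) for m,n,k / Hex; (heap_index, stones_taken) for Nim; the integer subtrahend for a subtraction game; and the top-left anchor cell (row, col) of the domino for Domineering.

[.../###/#../...] V move#1: V21:+1/.../###/##./.#.*, V22:-1/.../###/#.#/..#
[.../###/##./.#.] H move#2: H00:-1/##./###/##./.#.*, H01:-1/.##/###/##./.#.
[##./###/##./.#.] V move#3: V22:+1/##./###/###/.##*
[##./###/###/.##] end (terminal -1, H#4); searched .../###/#../... to 7

V's best at [.../###/#../...]: V21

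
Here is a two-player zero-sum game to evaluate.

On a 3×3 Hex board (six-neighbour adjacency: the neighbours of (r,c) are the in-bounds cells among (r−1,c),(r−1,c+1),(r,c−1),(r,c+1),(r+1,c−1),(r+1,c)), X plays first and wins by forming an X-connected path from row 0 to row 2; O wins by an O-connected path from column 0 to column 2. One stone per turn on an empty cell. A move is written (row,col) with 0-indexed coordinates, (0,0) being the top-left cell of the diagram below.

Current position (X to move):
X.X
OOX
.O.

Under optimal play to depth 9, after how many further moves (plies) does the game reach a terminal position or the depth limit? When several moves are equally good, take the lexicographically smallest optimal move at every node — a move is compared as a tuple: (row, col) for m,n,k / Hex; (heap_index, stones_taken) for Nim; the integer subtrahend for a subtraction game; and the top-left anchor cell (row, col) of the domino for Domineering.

ply 1, X at X.X/OOX/.O. | (0,1)=-1→XXX/OOX/.O.; (2,0)=-1→X.X/OOX/XO.; (2,2)=+1→X.X/OOX/.OX*
ply 2: X.X/OOX/.OX is terminal -1 (O); from X.X/OOX/.O. depth 9

PV length from [X.X/OOX/.O.]: 1 ply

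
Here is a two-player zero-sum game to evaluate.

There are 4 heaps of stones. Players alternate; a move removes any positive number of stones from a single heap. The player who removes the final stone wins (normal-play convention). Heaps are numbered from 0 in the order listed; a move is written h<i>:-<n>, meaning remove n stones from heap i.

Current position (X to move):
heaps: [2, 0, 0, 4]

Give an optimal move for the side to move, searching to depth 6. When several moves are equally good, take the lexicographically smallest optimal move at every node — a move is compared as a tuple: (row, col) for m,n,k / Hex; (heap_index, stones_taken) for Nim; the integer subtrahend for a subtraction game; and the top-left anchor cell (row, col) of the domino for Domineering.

X's best at [(2,0,0,4)]: h3:-2

[(2,0,0,4)] X move#1: h0:-1:-1/(1,0,0,4), h0:-2:-1/(0,0,0,4), h3:-1:-1/(2,0,0,3), h3:-2:+1/(2,0,0,2)*, h3:-3:-1/(2,0,0,1), h3:-4:-1/(2,0,0,0)
[(2,0,0,2)] O move#2: h0:-1:-1/(1,0,0,2)*, h0:-2:-1/(0,0,0,2), h3:-1:-1/(2,0,0,1), h3:-2:-1/(2,0,0,0)
[(1,0,0,2)] X move#3: h0:-1:-1/(0,0,0,2), h3:-1:+1/(1,0,0,1)*, h3:-2:-1/(1,0,0,0)
[(1,0,0,1)] O move#4: h0:-1:-1/(0,0,0,1)*, h3:-1:-1/(1,0,0,0)
[(0,0,0,1)] X move#5: h3:-1:+1/(0,0,0,0)*
[(0,0,0,0)] end (terminal -1, O#6); searched (2,0,0,4) to 6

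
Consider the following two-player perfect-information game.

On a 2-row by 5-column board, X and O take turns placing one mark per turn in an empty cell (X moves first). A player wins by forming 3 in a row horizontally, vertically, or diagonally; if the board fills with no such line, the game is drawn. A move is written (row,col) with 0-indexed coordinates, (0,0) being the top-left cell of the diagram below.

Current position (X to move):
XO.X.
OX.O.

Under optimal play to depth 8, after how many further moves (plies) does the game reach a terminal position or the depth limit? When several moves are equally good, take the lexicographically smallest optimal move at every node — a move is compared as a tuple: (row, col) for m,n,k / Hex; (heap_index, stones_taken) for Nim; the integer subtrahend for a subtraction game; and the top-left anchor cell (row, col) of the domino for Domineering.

[XO.X./OX.O.] X move#1: (0,2):+0/XOXX./OX.O.*, (0,4):+0/XO.XX/OX.O., (1,2):+0/XO.X./OXXO., (1,4):+0/XO.X./OX.OX
[XOXX./OX.O.] O move#2: (0,4):+0/XOXXO/OX.O.*, (1,2):-1/XOXX./OXOO., (1,4):-1/XOXX./OX.OO
[XOXXO/OX.O.] X move#3: (1,2):+0/XOXXO/OXXO.*, (1,4):+0/XOXXO/OX.OX
[XOXXO/OXXO.] O move#4: (1,4):+0/XOXXO/OXXOO*
[XOXXO/OXXOO] end (terminal +0, X#5); searched XO.X./OX.O. to 8

PV length from [XO.X./OX.O.]: 4 plies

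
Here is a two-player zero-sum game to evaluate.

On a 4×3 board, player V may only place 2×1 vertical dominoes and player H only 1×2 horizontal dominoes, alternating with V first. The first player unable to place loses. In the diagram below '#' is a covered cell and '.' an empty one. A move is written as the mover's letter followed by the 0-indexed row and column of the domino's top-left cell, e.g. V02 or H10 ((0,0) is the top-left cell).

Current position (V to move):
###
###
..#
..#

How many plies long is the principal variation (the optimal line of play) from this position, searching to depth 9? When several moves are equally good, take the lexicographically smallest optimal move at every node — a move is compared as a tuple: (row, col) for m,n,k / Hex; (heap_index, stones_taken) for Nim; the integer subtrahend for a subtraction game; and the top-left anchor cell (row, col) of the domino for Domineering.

PV length from [###/###/..#/..#]: 1 ply

p1 V@[###/###/..#/..#]: V20[###/###/#.#/#.#]+1* V21[###/###/.##/.##]+1
p2 H@[###/###/#.#/#.#] terminal -1; root [###/###/..#/..#] d9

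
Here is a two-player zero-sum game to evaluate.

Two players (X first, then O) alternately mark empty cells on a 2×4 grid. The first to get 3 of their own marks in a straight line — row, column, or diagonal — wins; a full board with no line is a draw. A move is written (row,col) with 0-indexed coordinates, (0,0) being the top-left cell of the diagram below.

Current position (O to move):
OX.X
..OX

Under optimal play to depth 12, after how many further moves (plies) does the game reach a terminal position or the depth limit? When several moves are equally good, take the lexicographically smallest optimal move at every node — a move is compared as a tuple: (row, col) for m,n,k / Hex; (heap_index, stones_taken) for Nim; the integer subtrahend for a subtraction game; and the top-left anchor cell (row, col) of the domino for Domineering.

PV length from [OX.X/..OX]: 3 plies

ply 1, O at OX.X/..OX | (0,2)=+0→OXOX/..OX*; (1,0)=-1→OX.X/O.OX; (1,1)=-1→OX.X/.OOX
ply 2, X at OXOX/..OX | (1,0)=+0→OXOX/X.OX*; (1,1)=+0→OXOX/.XOX
ply 3, O at OXOX/X.OX | (1,1)=+0→OXOX/XOOX*
ply 4: OXOX/XOOX is terminal +0 (X); from OX.X/..OX depth 12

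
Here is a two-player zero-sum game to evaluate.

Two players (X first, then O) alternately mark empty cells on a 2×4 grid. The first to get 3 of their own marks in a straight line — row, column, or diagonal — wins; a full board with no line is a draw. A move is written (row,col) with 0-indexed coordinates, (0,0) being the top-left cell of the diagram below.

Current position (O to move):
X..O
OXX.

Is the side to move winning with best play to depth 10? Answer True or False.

[X..O/OXX.] O move#1: (0,1):-1/XO.O/OXX., (0,2):-1/X.OO/OXX., (1,3):+0/X..O/OXXO*
[X..O/OXXO] X move#2: (0,1):+0/XX.O/OXXO*, (0,2):+0/X.XO/OXXO
[XX.O/OXXO] O move#3: (0,2):+0/XXOO/OXXO*
[XXOO/OXXO] end (terminal +0, X#4); searched X..O/OXX. to 10

O winning at [X..O/OXX.]: False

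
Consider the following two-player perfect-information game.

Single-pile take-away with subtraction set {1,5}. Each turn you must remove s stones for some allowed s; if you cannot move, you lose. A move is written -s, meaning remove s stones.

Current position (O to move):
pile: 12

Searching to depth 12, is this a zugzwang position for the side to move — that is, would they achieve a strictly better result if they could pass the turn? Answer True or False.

p1 O@[12]: -1[11]-1* -5[7]-1
p2 X@[11]: -1[10]+1* -5[6]+1
p3 O@[10]: -1[9]-1* -5[5]-1
p4 X@[9]: -1[8]+1* -5[4]+1
p5 O@[8]: -1[7]-1* -5[3]-1
p6 X@[7]: -1[6]+1* -5[2]+1
p7 O@[6]: -1[5]-1* -5[1]-1
p8 X@[5]: -1[4]+1* -5[0]+1
p9 O@[4]: -1[3]-1*
p10 X@[3]: -1[2]+1*
p11 O@[2]: -1[1]-1*
p12 X@[1]: -1[0]+1*
p13 O@[0] terminal -1; root [12] d12
if O skipped the turn, X would face:
~ p1 X@[12]: -1[11]-1* -5[7]-1
~ p2 O@[11]: -1[10]+1* -5[6]+1
~ p3 X@[10]: -1[9]-1* -5[5]-1
~ p4 O@[9]: -1[8]+1* -5[4]+1
~ p5 X@[8]: -1[7]-1* -5[3]-1
~ p6 O@[7]: -1[6]+1* -5[2]+1
~ p7 X@[6]: -1[5]-1* -5[1]-1
~ p8 O@[5]: -1[4]+1* -5[0]+1
~ p9 X@[4]: -1[3]-1*
~ p10 O@[3]: -1[2]+1*
~ p11 X@[2]: -1[1]-1*
~ p12 O@[1]: -1[0]+1*
~ p13 X@[0] terminal -1; root [12] d12
compare (O): move=-1 vs pass=+1

zugzwang(12, O) = True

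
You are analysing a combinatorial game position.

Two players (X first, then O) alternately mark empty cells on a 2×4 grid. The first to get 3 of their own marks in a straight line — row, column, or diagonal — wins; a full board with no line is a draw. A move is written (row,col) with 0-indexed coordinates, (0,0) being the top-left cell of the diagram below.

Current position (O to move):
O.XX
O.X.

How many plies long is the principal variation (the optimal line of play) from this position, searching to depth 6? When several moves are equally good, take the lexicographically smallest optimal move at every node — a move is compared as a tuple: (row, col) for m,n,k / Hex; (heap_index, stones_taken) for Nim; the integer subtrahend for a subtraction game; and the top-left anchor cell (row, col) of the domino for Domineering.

ply 1, O at O.XX/O.X. | (0,1)=+0→OOXX/O.X.*; (1,1)=-1→O.XX/OOX.; (1,3)=-1→O.XX/O.XO
ply 2, X at OOXX/O.X. | (1,1)=+0→OOXX/OXX.*; (1,3)=+0→OOXX/O.XX
ply 3, O at OOXX/OXX. | (1,3)=+0→OOXX/OXXO*
ply 4: OOXX/OXXO is terminal +0 (X); from O.XX/O.X. depth 6

PV length from [O.XX/O.X.]: 3 plies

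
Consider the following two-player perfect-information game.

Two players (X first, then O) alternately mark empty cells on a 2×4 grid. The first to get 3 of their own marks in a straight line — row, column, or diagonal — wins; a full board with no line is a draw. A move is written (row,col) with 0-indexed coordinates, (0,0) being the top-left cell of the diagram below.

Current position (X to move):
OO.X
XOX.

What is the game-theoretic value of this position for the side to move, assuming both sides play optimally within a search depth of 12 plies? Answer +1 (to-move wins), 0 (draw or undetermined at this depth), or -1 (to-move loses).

value(OO.X/XOX., X) = 0

p1 X@[OO.X/XOX.]: (0,2)[OOXX/XOX.]+0* (1,3)[OO.X/XOXX]-1
p2 O@[OOXX/XOX.]: (1,3)[OOXX/XOXO]+0*
p3 X@[OOXX/XOXO] terminal +0; root [OO.X/XOX.] d12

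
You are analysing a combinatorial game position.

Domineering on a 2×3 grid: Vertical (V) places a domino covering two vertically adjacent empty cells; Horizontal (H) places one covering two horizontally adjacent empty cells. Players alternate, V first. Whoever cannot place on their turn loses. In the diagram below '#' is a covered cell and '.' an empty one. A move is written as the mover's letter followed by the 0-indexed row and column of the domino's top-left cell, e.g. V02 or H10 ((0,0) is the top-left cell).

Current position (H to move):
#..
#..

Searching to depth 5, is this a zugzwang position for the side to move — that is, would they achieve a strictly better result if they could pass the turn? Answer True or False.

p1 H@[#../#..]: H01[###/#..]+1* H11[#../###]+1
p2 V@[###/#..] terminal -1; root [#../#..] d5
suppose H passes — search the same position with V to move:
pass> p1 V@[#../#..]: V01[##./##.]+1* V02[#.#/#.#]+1
pass> p2 H@[##./##.] terminal -1; root [#../#..] d5
for H: play +1, pass -1

zugzwang(#../#.., H) = False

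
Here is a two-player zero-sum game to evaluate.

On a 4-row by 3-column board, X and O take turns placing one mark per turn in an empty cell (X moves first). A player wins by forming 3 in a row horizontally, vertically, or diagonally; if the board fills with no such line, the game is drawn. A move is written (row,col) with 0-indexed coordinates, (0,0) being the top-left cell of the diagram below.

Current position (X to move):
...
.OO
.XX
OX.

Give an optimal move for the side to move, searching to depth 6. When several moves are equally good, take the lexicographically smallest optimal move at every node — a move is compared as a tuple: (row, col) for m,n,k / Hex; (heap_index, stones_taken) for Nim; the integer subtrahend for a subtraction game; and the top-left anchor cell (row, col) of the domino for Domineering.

[.../.OO/.XX/OX.] X move#1: (0,0):-1/X../.OO/.XX/OX., (0,1):-1/.X./.OO/.XX/OX., (0,2):-1/..X/.OO/.XX/OX., (1,0):+1/.../XOO/.XX/OX.*, (2,0):+1/.../.OO/XXX/OX., (3,2):-1/.../.OO/.XX/OXX
[.../XOO/.XX/OX.] O move#2: (0,0):-1/O../XOO/.XX/OX.*, (0,1):-1/.O./XOO/.XX/OX., (0,2):-1/..O/XOO/.XX/OX., (2,0):-1/.../XOO/OXX/OX., (3,2):-1/.../XOO/.XX/OXO
[O../XOO/.XX/OX.] X move#3: (0,1):+1/OX./XOO/.XX/OX.*, (0,2):+1/O.X/XOO/.XX/OX., (2,0):+1/O../XOO/XXX/OX., (3,2):+1/O../XOO/.XX/OXX
[OX./XOO/.XX/OX.] O move#4: (0,2):-1/OXO/XOO/.XX/OX.*, (2,0):-1/OX./XOO/OXX/OX., (3,2):-1/OX./XOO/.XX/OXO
[OXO/XOO/.XX/OX.] X move#5: (2,0):+1/OXO/XOO/XXX/OX.*, (3,2):+1/OXO/XOO/.XX/OXX
[OXO/XOO/XXX/OX.] end (terminal -1, O#6); searched .../.OO/.XX/OX. to 6

X's best at [.../.OO/.XX/OX.]: (1,0)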